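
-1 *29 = -29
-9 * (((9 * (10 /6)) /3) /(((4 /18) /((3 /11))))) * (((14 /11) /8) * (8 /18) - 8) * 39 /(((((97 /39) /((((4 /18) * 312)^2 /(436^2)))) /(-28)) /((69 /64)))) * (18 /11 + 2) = -29238424078500 /1533920267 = -19061.24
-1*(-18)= 18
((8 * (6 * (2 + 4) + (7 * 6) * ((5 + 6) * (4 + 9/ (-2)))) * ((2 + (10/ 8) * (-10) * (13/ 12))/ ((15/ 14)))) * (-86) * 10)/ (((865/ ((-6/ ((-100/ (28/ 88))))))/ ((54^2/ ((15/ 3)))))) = -44249174424/ 237875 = -186018.60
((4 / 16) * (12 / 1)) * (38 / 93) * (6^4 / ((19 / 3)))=7776 / 31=250.84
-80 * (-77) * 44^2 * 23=274292480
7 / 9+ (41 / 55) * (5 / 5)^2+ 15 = 8179 / 495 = 16.52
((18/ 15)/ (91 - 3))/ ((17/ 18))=27/ 1870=0.01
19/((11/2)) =38/11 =3.45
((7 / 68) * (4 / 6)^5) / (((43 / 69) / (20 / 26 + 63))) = 1.39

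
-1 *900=-900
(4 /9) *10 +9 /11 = 521 /99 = 5.26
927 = 927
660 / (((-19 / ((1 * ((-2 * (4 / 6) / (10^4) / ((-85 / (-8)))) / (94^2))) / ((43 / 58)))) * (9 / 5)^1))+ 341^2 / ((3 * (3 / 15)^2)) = 33446195822635651 / 34515901125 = 969008.33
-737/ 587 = -1.26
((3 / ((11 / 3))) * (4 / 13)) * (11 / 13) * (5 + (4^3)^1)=2484 / 169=14.70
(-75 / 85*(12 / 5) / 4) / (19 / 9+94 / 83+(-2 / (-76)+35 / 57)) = -255474 / 1874267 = -0.14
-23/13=-1.77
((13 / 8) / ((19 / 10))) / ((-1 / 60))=-51.32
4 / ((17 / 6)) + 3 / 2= 99 / 34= 2.91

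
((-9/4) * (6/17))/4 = -27/136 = -0.20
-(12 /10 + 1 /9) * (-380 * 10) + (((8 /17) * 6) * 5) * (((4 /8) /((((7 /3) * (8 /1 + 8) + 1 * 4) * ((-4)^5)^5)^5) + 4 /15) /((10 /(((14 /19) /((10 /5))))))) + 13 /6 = 960696903021573939264586185966054651087083877156407208016977478752300912588078689310237032189 /192735798117108095251655285140347365436323178928964319888171977736440432859637798183895040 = 4984.53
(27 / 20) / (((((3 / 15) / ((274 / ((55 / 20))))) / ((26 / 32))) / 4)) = 48087 / 22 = 2185.77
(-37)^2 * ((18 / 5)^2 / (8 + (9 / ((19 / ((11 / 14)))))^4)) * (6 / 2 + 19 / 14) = 9640.06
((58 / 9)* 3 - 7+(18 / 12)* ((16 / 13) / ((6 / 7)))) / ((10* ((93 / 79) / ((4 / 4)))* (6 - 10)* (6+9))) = -8927 / 435240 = -0.02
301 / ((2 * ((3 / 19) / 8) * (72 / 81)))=8578.50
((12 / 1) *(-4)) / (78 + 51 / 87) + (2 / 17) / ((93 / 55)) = -1950062 / 3603099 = -0.54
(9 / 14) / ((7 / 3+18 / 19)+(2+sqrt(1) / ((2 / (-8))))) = 513 / 1022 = 0.50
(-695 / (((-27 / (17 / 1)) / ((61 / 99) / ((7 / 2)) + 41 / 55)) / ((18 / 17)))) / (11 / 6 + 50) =1775308 / 215523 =8.24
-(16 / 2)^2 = -64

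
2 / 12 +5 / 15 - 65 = -129 / 2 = -64.50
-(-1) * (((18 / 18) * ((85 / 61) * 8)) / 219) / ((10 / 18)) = 408 / 4453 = 0.09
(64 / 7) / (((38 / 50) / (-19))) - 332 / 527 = -845524 / 3689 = -229.20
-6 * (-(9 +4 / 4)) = 60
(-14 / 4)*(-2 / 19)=0.37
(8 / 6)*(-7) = -28 / 3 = -9.33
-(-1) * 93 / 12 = 31 / 4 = 7.75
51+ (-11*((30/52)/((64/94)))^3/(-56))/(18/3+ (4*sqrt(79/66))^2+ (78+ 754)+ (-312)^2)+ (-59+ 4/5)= -3762625145183120169/522586914050539520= -7.20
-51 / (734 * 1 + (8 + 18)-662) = -51 / 98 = -0.52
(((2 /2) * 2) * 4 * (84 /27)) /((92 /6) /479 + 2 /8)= 429184 /4863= 88.25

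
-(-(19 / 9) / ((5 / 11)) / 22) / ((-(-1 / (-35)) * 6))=-133 / 108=-1.23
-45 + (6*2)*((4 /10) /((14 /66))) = -783 /35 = -22.37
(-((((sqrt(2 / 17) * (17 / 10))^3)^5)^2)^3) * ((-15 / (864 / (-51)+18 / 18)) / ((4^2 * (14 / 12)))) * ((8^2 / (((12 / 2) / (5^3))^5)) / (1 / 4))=-398703807810572411498315063055075847178723756123452198369 / 9540282189846038818359375000000000000000000000000000000000000000000000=-0.00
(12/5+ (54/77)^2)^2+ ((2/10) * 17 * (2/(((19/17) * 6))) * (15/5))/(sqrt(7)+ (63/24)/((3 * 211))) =823460416 * sqrt(7)/1894809105+ 397785729736185992/47577358682313075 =9.51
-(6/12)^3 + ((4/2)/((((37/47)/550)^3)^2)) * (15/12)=5967511714830802809934273591/20525811272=290732075616972125.59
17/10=1.70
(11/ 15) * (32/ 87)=352/ 1305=0.27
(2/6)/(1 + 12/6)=1/9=0.11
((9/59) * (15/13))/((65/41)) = 1107/9971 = 0.11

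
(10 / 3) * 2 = 20 / 3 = 6.67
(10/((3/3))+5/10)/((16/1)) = 21/32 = 0.66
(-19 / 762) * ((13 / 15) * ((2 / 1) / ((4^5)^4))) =-247 / 6283708952739840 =-0.00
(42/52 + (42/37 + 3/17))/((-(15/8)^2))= -123232/204425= -0.60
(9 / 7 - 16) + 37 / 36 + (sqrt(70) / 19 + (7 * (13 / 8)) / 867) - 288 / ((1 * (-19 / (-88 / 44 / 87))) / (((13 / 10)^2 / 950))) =-13031950505111 / 953045415000 + sqrt(70) / 19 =-13.23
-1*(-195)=195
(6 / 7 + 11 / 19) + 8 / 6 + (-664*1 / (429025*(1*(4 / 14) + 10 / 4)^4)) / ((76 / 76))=365576289957083 / 132005695328325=2.77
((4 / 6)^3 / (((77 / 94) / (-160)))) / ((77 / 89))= -10708480 / 160083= -66.89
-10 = -10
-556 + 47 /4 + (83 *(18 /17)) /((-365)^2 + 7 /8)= -4382711495 /8052764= -544.25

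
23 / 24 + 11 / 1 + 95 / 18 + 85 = 7361 / 72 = 102.24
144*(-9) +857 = -439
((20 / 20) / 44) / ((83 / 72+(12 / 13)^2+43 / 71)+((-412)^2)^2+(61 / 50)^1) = 5399550 / 6845404370358034019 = 0.00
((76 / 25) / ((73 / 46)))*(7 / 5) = 24472 / 9125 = 2.68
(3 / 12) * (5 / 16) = 5 / 64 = 0.08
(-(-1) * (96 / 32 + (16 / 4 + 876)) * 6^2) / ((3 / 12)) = 127152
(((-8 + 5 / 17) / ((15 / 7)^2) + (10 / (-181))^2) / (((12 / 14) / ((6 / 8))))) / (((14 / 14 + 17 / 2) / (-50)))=1469372513 / 190472454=7.71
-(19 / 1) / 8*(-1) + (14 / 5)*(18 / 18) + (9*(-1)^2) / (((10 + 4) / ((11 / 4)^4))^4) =2511.59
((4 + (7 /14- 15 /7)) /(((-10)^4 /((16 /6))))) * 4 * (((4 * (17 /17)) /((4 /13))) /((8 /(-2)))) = -143 /17500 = -0.01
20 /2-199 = -189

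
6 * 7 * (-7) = -294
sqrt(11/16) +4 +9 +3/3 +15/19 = sqrt(11)/4 +281/19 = 15.62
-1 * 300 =-300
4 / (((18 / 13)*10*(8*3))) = 13 / 1080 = 0.01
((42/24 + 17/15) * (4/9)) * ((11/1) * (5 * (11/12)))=20933/324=64.61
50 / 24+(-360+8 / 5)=-21379 / 60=-356.32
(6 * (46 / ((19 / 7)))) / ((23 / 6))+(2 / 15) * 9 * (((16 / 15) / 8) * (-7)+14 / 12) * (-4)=12068 / 475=25.41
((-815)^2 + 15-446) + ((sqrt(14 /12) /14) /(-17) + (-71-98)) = 663625-sqrt(42) /1428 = 663625.00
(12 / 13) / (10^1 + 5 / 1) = 4 / 65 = 0.06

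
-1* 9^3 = -729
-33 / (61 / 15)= -495 / 61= -8.11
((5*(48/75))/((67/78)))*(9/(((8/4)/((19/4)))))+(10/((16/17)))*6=192129/1340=143.38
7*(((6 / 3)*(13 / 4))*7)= 637 / 2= 318.50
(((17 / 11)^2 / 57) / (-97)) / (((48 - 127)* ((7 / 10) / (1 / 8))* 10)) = 0.00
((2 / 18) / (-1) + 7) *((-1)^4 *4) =248 / 9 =27.56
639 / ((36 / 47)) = 3337 / 4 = 834.25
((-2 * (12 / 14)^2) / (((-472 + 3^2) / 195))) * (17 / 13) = 0.81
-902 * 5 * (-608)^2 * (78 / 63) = -43346800640 / 21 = -2064133363.81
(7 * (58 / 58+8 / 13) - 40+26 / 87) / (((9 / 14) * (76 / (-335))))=75304985 / 386802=194.69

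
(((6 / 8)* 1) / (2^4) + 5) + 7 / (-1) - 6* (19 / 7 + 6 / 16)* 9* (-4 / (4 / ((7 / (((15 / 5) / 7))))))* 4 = 697411 / 64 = 10897.05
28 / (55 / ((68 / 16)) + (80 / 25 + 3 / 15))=2380 / 1389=1.71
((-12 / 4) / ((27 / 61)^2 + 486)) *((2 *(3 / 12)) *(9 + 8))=-0.05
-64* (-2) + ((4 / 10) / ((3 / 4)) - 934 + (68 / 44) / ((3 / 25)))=-130777 / 165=-792.59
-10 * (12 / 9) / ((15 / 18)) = -16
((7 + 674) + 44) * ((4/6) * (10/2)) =7250/3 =2416.67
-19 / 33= -0.58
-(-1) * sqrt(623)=sqrt(623)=24.96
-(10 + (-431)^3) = 80062981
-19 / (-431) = 19 / 431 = 0.04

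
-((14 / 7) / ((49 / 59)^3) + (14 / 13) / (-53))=-281365176 / 81060161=-3.47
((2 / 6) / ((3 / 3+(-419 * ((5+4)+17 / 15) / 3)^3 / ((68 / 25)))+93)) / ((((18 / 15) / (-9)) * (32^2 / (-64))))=-309825 / 2066630243022656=-0.00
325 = 325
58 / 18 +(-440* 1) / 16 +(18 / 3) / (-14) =-3113 / 126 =-24.71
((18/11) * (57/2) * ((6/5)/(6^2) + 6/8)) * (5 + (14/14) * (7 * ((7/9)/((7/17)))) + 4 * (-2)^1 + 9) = 154489/220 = 702.22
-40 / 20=-2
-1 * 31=-31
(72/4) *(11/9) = 22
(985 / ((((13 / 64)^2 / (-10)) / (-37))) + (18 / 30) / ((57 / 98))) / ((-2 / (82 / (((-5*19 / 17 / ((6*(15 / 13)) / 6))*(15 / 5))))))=98844915991714 / 3965585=24925683.35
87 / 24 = 29 / 8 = 3.62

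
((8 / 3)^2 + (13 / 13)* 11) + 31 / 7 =1420 / 63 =22.54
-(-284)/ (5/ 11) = 3124/ 5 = 624.80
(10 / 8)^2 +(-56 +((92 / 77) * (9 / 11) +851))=10808263 / 13552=797.54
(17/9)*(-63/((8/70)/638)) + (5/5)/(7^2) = -65103113/98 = -664317.48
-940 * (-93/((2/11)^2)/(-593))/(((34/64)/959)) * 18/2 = -730377315360/10081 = -72450879.41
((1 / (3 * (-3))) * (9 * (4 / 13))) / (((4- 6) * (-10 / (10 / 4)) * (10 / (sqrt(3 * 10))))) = -sqrt(30) / 260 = -0.02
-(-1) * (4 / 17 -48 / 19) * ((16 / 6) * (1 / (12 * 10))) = -148 / 2907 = -0.05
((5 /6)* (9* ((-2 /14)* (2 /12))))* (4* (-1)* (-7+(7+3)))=15 /7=2.14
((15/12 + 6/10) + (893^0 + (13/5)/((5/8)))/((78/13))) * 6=813/50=16.26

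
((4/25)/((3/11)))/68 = 11/1275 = 0.01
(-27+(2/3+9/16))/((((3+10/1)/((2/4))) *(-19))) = 1237/23712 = 0.05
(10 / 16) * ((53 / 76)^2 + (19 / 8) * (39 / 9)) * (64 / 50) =8.62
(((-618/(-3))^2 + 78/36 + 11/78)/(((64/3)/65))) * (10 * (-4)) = -20688675/4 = -5172168.75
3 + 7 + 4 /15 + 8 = 274 /15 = 18.27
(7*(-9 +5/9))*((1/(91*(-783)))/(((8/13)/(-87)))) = -19/162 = -0.12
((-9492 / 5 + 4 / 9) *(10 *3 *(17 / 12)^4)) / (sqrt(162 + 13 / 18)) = -222917549 *sqrt(5858) / 948996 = -17978.55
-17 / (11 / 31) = -527 / 11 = -47.91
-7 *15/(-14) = 15/2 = 7.50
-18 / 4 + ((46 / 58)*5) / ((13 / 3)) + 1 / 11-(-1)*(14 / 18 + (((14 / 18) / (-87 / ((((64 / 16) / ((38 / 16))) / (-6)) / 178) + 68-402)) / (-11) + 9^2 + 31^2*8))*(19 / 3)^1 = 1611252082897123 / 32745632634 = 49205.10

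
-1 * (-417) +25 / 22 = 9199 / 22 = 418.14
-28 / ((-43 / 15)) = 420 / 43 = 9.77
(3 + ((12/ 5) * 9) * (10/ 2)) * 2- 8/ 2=218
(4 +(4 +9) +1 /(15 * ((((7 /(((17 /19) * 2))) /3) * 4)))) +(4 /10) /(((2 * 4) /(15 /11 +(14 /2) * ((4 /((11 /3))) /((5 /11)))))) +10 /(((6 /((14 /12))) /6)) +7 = 16058311 /438900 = 36.59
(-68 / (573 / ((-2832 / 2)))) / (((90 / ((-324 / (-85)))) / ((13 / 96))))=4602 / 4775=0.96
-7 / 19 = -0.37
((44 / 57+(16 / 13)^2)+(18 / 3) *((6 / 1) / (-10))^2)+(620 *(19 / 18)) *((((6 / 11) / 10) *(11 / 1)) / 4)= 49423739 / 481650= 102.61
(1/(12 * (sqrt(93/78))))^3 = 13 * sqrt(806)/830304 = 0.00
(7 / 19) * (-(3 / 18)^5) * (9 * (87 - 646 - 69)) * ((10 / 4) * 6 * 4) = 5495 / 342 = 16.07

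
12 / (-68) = -3 / 17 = -0.18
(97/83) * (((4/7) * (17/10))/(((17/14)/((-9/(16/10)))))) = -873/166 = -5.26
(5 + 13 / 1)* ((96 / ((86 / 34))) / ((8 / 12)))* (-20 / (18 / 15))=-734400 / 43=-17079.07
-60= -60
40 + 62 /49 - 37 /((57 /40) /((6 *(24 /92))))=13374 /21413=0.62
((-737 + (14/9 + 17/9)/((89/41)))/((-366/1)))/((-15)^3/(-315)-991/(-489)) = 336062153/2130925932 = 0.16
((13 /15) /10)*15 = 13 /10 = 1.30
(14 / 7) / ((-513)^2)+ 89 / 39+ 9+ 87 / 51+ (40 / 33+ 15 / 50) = 92766156167 / 6397638390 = 14.50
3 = 3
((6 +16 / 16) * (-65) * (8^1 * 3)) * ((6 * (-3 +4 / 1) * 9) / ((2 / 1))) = -294840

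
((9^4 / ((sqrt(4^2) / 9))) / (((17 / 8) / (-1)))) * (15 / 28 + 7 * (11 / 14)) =-9979281 / 238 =-41929.75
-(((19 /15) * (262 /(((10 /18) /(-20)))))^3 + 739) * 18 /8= 1918451941090929 /500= 3836903882181.86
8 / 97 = 0.08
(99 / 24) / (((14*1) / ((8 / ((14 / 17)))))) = 2.86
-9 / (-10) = 9 / 10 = 0.90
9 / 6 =3 / 2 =1.50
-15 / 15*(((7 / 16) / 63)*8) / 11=-0.01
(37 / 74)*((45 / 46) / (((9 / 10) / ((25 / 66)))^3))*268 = 654296875 / 66950631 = 9.77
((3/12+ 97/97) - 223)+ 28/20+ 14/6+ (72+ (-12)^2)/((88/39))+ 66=-56.29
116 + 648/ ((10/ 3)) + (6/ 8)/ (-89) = 552497/ 1780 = 310.39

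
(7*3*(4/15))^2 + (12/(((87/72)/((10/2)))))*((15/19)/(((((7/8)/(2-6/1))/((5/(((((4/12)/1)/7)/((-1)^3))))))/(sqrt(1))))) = 259631984/13775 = 18848.06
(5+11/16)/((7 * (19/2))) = 13/152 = 0.09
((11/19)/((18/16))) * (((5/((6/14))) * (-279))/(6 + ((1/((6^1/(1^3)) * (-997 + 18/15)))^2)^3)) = -3231866222113540210248177722880/11576227984529019186268127677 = -279.18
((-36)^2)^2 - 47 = 1679569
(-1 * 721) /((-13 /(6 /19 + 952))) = 13045774 /247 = 52816.90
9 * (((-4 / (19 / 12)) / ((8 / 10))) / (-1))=540 / 19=28.42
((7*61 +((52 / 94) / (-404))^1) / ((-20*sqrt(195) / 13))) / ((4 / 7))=-1135099*sqrt(195) / 455712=-34.78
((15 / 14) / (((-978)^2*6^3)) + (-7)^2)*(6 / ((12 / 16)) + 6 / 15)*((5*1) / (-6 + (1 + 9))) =47242657733 / 91822464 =514.50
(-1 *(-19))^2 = 361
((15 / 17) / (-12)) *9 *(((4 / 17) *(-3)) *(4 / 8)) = 135 / 578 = 0.23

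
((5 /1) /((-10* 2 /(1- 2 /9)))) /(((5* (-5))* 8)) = 7 /7200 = 0.00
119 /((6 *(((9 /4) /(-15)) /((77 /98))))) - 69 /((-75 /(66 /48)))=-184723 /1800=-102.62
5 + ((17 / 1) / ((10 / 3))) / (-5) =199 / 50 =3.98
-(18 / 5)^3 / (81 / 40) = -576 / 25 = -23.04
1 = 1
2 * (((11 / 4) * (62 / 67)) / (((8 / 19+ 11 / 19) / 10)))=3410 / 67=50.90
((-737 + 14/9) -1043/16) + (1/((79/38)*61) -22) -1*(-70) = -522272929/693936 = -752.62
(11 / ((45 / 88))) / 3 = 968 / 135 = 7.17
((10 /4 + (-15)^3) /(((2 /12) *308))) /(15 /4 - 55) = 4047 /3157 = 1.28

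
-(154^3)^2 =-13339032325696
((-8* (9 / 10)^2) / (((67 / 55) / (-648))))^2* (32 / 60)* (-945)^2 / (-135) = -4704288930367488 / 112225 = -41918368726.82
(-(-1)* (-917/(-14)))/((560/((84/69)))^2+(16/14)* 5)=917/2962480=0.00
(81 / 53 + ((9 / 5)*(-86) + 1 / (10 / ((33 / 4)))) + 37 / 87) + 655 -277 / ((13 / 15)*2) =343.17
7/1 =7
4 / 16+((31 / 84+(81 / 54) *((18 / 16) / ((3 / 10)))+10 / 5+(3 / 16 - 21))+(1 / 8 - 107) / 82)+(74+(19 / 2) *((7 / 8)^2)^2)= 65.70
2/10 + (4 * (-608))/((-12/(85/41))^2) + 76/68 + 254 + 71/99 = 2594952973/14145615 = 183.45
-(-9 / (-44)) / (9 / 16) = -4 / 11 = -0.36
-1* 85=-85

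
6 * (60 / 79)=360 / 79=4.56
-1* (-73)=73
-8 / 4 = -2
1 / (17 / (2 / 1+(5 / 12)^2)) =313 / 2448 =0.13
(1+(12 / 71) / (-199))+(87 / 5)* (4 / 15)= 1991889 / 353225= 5.64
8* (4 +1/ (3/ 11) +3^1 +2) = 304/ 3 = 101.33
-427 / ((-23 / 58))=24766 / 23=1076.78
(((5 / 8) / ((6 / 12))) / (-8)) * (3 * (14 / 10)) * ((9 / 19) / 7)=-27 / 608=-0.04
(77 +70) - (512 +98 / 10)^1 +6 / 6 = -1869 / 5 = -373.80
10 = 10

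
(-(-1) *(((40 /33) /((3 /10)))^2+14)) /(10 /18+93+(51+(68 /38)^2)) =0.21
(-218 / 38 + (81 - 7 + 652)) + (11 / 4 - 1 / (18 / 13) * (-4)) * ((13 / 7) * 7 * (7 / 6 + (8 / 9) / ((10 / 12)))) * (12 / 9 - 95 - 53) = -35845432 / 1539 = -23291.38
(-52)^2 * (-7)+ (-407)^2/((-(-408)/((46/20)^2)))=-684634079/40800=-16780.25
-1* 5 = -5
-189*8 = -1512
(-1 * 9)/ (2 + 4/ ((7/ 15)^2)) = -0.44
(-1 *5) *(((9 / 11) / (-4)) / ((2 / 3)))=1.53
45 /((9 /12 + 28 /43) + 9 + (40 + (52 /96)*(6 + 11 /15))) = 696600 /836669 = 0.83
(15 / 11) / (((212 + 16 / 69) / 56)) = 2070 / 5753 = 0.36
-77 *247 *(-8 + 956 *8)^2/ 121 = -100921038400/ 11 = -9174639854.55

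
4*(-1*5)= -20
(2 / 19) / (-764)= -1 / 7258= -0.00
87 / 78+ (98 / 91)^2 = 769 / 338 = 2.28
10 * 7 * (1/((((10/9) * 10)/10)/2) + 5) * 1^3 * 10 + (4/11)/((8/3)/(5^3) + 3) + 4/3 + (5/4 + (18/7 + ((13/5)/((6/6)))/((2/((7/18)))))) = 18709716229/3925845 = 4765.78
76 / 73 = 1.04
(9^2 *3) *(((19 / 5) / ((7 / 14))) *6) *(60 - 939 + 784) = -1052676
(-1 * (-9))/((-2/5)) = -45/2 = -22.50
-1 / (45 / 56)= -1.24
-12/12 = -1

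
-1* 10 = -10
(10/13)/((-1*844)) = -5/5486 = -0.00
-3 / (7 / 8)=-24 / 7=-3.43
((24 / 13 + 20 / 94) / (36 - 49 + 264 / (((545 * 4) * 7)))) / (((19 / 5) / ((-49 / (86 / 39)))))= 1763731725 / 1901864071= 0.93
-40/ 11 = -3.64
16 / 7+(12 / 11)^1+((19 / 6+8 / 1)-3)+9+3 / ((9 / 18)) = 12263 / 462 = 26.54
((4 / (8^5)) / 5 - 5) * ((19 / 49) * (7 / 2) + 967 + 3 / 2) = -198625773 / 40960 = -4849.26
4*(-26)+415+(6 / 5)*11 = 1621 / 5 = 324.20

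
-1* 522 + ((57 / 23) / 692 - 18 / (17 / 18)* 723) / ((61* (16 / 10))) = -87566198307 / 132039136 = -663.18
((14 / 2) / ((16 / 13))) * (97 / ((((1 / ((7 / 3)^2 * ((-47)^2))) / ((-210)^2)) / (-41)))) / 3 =-47987140094075 / 12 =-3998928341172.92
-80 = -80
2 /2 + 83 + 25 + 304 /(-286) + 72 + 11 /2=53035 /286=185.44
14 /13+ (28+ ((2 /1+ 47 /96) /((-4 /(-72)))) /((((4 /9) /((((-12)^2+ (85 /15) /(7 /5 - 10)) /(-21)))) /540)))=-23266052037 /62608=-371614.68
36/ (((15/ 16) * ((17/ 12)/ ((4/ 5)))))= 9216/ 425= 21.68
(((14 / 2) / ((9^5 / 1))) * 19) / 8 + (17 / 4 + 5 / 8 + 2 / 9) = 602005 / 118098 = 5.10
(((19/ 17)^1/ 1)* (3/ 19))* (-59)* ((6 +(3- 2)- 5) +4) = -1062/ 17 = -62.47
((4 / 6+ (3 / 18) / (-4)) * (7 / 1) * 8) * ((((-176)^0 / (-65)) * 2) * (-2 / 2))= 14 / 13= 1.08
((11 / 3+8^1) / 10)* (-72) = -84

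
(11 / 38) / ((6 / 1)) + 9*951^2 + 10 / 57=618610301 / 76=8139609.22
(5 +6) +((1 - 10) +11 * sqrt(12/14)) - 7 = -5 +11 * sqrt(42)/7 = 5.18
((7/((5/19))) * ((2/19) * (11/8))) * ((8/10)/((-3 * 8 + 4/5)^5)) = -9625/21003416576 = -0.00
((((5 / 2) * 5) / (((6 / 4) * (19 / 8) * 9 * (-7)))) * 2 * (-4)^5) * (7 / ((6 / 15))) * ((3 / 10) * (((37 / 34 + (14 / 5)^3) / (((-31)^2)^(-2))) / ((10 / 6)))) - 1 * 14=185204940135218 / 24225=7645198767.19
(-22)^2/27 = 484/27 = 17.93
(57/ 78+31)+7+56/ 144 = 4577/ 117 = 39.12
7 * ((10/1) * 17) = 1190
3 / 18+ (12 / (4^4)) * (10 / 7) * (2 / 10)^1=121 / 672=0.18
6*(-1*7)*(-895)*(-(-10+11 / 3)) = 238070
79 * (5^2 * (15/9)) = 9875/3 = 3291.67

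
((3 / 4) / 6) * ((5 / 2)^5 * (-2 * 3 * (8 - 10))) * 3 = 28125 / 64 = 439.45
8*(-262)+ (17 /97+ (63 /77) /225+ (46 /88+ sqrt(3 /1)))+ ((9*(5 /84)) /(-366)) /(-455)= -17374389714943 /8292083800+ sqrt(3)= -2093.57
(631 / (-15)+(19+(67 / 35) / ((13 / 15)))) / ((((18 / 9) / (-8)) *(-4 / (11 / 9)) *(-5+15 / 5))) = 12.75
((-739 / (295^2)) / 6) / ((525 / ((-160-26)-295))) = 355459 / 274128750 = 0.00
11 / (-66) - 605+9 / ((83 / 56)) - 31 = -313787 / 498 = -630.09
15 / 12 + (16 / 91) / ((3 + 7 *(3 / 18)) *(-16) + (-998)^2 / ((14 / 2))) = 48532493 / 38825956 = 1.25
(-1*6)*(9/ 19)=-54/ 19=-2.84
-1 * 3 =-3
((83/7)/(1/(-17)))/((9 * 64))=-1411/4032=-0.35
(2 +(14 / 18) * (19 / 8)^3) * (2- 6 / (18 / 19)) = -743977 / 13824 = -53.82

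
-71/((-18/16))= 568/9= 63.11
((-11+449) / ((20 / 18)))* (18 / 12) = 591.30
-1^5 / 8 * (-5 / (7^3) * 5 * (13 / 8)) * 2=325 / 10976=0.03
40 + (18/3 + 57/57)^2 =89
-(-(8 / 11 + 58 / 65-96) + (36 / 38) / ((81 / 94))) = -11673842 / 122265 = -95.48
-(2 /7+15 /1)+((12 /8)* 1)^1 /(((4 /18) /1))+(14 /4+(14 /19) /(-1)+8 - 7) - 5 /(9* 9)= -208319 /43092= -4.83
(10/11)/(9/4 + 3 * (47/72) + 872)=240/231319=0.00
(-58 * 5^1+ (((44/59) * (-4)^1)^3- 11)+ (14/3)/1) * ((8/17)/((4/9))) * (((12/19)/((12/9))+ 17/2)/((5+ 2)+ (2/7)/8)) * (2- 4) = 11396717693592/13068471149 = 872.08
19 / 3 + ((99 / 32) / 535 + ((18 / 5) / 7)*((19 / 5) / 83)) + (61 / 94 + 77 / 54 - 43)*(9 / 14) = -46624191259 / 2337479200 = -19.95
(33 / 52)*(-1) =-33 / 52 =-0.63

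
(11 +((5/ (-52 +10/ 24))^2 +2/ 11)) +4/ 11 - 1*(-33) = 187788490/ 4214771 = 44.55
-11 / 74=-0.15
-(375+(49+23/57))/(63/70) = -241910/513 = -471.56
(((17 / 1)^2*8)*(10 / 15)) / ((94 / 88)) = 203456 / 141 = 1442.95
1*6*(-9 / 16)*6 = -81 / 4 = -20.25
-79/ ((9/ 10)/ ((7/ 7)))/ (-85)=1.03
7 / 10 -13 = -123 / 10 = -12.30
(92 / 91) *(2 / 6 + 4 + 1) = 5.39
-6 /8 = -3 /4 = -0.75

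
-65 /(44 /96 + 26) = -312 /127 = -2.46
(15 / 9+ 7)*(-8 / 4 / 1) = -17.33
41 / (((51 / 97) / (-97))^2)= 3629700521 / 2601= 1395501.93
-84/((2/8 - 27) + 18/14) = 2352/713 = 3.30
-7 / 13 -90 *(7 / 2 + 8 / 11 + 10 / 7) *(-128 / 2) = 32609701 / 1001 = 32577.12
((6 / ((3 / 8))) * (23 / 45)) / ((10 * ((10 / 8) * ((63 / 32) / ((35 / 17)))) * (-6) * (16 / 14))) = -10304 / 103275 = -0.10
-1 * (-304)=304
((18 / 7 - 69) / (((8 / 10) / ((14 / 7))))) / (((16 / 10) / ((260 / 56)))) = -755625 / 1568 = -481.90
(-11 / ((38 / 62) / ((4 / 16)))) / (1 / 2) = -341 / 38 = -8.97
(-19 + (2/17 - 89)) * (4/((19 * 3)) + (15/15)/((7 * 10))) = -9.11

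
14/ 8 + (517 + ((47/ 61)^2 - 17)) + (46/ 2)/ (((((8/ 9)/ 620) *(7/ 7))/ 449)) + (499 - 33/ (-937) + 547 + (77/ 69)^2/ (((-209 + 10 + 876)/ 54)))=35984488522491273885/ 4994633122964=7204630.98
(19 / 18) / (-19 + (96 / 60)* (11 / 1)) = -95 / 126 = -0.75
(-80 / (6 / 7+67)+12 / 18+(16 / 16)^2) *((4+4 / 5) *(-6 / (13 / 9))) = -60048 / 6175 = -9.72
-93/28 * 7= -93/4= -23.25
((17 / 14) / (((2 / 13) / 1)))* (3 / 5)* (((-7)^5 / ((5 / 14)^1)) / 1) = -11143041 / 50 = -222860.82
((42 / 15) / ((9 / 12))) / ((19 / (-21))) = -392 / 95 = -4.13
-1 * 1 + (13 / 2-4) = 3 / 2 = 1.50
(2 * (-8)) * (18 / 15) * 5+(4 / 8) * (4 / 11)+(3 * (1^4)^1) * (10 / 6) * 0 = -1054 / 11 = -95.82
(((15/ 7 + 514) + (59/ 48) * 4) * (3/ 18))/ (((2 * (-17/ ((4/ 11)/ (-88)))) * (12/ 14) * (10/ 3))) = 3979/ 1077120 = 0.00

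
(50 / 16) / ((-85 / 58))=-2.13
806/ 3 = 268.67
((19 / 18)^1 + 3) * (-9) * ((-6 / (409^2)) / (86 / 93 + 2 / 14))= 142569 / 116260295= 0.00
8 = 8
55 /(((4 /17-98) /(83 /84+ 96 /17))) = -521125 /139608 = -3.73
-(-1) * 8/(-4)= -2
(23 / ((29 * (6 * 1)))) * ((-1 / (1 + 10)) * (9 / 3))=-23 / 638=-0.04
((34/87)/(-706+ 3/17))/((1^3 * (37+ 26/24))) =-0.00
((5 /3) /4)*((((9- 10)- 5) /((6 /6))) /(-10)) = 1 /4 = 0.25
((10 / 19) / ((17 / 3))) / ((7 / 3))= 0.04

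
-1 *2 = -2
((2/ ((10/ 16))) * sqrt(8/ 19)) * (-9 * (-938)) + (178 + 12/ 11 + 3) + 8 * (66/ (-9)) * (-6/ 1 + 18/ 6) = 3939/ 11 + 270144 * sqrt(38)/ 95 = 17887.35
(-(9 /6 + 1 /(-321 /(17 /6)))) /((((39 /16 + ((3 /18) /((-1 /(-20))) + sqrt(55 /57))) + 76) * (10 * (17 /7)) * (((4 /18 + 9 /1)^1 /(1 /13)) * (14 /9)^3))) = -9368206956 /5629249083435523 + 50248512 * sqrt(3135) /140731227085888075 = -0.00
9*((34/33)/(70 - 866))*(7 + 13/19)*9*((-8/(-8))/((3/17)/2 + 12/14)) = -886074/1039775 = -0.85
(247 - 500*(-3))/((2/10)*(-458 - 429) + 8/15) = -26205/2653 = -9.88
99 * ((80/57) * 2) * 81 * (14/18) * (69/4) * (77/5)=88365816/19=4650832.42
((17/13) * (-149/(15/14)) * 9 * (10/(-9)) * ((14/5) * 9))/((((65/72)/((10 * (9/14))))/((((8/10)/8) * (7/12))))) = 80427816/4225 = 19036.17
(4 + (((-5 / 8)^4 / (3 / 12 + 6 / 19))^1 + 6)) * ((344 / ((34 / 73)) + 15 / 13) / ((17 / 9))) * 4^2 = 665335756665 / 10339264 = 64350.40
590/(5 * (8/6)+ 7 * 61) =1770/1301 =1.36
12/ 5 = 2.40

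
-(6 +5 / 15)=-19 / 3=-6.33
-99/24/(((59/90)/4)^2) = -153.58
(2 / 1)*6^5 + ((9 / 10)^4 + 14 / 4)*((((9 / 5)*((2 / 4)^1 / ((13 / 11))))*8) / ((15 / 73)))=979701573 / 62500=15675.23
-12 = -12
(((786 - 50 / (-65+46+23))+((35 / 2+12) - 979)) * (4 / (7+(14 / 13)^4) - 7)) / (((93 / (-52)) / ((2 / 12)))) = -7111822432 / 66497697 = -106.95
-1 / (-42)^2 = -1 / 1764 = -0.00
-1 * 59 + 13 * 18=175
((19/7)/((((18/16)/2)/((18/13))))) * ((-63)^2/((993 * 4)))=28728/4303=6.68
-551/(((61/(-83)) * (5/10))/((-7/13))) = -640262/793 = -807.39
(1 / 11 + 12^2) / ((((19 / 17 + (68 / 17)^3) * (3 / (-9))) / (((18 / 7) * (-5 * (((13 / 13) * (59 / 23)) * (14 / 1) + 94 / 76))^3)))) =115290876371271125625 / 1053850204484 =109399681.17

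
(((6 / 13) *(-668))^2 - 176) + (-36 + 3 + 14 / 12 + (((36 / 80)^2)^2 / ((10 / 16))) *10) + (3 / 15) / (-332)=39912336854941 / 420810000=94846.46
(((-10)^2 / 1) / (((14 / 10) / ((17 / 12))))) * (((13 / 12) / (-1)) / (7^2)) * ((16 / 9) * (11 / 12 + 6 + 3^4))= -29144375 / 83349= -349.67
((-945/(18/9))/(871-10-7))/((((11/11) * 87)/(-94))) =2115/3538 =0.60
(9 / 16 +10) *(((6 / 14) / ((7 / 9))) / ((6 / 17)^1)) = 25857 / 1568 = 16.49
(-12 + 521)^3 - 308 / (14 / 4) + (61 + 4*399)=131873798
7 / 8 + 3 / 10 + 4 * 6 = 1007 / 40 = 25.18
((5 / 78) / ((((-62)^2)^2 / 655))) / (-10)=-655 / 2305108416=-0.00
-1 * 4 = -4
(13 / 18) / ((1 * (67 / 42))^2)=1274 / 4489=0.28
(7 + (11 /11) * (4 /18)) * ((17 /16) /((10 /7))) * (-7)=-10829 /288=-37.60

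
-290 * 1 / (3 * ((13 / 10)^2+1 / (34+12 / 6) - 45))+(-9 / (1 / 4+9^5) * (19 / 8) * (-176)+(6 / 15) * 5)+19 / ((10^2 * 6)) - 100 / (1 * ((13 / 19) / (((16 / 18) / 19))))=-20774935567567 / 8280736144200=-2.51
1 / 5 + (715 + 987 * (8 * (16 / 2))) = 63883.20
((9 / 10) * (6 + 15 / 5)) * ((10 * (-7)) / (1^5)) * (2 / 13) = -1134 / 13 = -87.23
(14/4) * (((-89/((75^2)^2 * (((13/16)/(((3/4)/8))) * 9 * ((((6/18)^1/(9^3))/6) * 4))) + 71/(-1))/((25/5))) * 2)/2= -10095329321/203125000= -49.70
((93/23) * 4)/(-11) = -372/253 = -1.47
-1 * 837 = -837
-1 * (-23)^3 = 12167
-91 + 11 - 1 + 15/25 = -402/5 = -80.40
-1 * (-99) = 99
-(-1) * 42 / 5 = 42 / 5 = 8.40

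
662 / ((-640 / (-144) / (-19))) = -56601 / 20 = -2830.05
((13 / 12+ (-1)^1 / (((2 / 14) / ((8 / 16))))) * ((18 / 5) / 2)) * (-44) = 957 / 5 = 191.40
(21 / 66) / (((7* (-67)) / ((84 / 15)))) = -14 / 3685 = -0.00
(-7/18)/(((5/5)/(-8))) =28/9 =3.11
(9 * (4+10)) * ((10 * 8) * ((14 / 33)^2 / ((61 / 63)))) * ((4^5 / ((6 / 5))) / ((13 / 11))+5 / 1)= 130714281600 / 95953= 1362274.05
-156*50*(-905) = 7059000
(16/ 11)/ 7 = 16/ 77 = 0.21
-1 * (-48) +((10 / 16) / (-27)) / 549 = 5692027 / 118584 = 48.00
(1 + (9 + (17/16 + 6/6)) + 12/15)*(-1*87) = -89523/80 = -1119.04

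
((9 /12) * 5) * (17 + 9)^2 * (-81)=-205335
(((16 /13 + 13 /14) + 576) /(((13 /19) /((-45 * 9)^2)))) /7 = 327931081875 /16562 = 19800210.23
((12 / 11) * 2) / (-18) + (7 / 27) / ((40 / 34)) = 589 / 5940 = 0.10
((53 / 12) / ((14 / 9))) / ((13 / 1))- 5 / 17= -937 / 12376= -0.08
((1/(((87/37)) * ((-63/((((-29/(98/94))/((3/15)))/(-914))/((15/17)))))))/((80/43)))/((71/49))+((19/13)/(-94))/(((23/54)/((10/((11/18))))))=-272007777806447/455029257402720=-0.60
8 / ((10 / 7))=28 / 5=5.60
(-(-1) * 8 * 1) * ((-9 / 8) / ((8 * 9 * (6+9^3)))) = -1 / 5880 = -0.00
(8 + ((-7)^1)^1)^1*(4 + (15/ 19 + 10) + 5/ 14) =4029/ 266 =15.15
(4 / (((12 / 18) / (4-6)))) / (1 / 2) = -24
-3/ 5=-0.60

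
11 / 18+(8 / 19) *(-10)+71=23051 / 342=67.40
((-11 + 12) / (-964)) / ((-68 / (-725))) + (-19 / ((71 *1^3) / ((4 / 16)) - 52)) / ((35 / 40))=-1392663 / 13307056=-0.10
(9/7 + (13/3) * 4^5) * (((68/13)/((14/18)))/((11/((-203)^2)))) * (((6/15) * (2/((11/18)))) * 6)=6908393665728/7865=878371731.18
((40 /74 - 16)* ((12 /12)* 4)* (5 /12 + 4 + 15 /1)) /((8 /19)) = -633061 /222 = -2851.63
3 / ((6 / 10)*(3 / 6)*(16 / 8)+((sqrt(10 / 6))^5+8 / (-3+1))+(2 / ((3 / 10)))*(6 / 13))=995085 / 13095962+2851875*sqrt(15) / 13095962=0.92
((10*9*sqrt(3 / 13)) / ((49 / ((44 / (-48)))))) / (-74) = 165*sqrt(39) / 94276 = 0.01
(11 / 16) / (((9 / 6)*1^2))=0.46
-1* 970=-970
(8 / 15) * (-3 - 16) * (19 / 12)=-722 / 45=-16.04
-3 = -3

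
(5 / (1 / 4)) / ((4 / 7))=35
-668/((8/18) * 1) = -1503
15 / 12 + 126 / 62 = 3.28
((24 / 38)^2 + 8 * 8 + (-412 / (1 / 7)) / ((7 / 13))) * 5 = -9551340 / 361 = -26458.01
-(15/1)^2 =-225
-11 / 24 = -0.46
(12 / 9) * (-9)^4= 8748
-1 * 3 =-3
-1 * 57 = -57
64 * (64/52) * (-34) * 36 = -1253376/13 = -96413.54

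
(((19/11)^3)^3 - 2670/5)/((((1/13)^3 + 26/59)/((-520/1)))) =468152.18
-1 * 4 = -4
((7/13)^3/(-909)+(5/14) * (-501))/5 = -5002672667/139795110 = -35.79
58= 58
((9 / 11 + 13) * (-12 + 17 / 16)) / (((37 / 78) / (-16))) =2074800 / 407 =5097.79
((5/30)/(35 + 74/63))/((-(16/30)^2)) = -4725/291712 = -0.02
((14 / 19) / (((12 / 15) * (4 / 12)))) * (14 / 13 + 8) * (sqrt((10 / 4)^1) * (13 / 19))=6195 * sqrt(10) / 722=27.13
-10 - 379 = -389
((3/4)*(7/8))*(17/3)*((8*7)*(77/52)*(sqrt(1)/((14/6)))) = 27489/208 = 132.16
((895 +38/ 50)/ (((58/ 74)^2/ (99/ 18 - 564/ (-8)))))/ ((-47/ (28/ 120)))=-8154864676/ 14822625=-550.16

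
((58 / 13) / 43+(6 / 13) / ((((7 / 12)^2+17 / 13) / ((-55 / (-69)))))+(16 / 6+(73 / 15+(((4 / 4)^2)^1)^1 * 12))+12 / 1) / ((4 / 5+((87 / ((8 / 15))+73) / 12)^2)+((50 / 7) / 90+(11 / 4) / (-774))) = 81524020558848 / 992974340118787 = 0.08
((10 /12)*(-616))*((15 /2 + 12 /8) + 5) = -21560 /3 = -7186.67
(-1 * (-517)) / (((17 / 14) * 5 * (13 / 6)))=43428 / 1105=39.30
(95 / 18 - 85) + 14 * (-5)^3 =-32935 / 18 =-1829.72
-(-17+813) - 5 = -801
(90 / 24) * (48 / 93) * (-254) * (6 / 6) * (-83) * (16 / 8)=2529840 / 31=81607.74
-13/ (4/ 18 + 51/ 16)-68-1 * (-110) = 18750/ 491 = 38.19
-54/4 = -27/2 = -13.50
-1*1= -1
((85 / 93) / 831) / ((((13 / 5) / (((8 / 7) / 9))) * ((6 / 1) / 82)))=139400 / 189884331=0.00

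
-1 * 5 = -5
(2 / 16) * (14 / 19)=7 / 76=0.09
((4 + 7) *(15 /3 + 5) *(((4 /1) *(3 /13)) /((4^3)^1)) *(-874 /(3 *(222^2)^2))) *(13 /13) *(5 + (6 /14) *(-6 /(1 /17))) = 6513485 /884124206784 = 0.00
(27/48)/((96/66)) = 99/256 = 0.39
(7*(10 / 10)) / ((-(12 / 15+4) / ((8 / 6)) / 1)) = -35 / 18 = -1.94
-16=-16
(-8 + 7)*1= -1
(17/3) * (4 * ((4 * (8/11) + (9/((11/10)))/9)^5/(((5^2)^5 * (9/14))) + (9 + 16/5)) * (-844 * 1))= -1101233110054763024/4718291015625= -233396.61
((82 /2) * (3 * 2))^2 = 60516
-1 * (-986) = 986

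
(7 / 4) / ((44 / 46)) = 1.83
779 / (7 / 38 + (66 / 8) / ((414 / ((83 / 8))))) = 65361216 / 32803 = 1992.54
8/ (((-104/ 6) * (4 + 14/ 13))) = -1/ 11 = -0.09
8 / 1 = 8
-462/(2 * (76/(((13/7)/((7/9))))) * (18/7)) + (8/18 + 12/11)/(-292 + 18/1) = -5830079/2061576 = -2.83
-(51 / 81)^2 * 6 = -578 / 243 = -2.38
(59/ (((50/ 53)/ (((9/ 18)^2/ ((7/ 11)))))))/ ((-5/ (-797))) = 27414409/ 7000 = 3916.34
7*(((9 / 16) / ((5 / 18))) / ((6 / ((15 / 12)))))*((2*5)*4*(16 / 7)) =270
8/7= 1.14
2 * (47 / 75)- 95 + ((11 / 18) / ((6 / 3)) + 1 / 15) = -84037 / 900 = -93.37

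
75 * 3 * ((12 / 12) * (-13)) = -2925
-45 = -45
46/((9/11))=506/9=56.22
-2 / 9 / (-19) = 2 / 171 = 0.01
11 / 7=1.57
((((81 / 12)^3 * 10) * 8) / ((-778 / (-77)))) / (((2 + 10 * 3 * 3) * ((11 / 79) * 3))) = 18141165 / 286304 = 63.36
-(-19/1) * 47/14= 893/14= 63.79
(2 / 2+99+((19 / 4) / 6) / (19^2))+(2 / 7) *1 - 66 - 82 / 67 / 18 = 21955223 / 641592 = 34.22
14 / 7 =2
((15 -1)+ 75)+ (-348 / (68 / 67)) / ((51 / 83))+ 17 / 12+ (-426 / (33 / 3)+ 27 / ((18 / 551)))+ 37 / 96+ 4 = 99047647 / 305184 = 324.55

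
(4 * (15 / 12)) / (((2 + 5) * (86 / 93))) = 465 / 602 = 0.77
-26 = -26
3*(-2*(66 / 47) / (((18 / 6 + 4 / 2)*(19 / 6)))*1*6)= -14256 / 4465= -3.19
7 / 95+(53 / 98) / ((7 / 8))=22541 / 32585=0.69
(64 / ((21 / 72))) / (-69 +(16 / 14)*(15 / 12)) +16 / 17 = -18544 / 8041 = -2.31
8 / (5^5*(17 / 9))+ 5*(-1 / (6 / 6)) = -265553 / 53125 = -5.00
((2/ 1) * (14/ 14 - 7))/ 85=-12/ 85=-0.14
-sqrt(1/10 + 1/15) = -sqrt(6)/6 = -0.41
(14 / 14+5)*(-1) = -6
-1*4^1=-4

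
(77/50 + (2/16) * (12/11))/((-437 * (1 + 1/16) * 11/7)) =-51632/22472725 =-0.00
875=875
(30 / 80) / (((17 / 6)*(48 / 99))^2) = 29403 / 147968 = 0.20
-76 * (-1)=76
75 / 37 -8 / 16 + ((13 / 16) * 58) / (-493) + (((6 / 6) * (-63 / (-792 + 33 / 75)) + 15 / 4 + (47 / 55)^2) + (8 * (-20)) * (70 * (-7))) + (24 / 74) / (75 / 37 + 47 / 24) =1085498925935117099 / 13844577201400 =78406.07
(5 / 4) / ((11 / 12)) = 15 / 11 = 1.36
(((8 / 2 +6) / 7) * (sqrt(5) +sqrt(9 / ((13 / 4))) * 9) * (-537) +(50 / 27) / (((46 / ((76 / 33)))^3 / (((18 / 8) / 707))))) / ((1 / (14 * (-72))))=13310447.97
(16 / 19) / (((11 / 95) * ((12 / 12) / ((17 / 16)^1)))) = 85 / 11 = 7.73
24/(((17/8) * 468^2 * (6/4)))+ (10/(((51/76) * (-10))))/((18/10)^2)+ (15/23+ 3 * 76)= 3664128253/16057197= 228.19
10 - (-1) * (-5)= 5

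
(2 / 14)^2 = 1 / 49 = 0.02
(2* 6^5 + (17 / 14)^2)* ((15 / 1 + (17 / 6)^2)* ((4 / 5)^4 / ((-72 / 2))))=-10108762996 / 2480625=-4075.09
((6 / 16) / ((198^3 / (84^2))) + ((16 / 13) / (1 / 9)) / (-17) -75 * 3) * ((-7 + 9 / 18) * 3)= 4400.20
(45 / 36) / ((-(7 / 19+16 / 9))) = -855 / 1468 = -0.58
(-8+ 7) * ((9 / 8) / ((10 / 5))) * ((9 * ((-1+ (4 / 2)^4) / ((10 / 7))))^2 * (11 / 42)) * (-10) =841995 / 64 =13156.17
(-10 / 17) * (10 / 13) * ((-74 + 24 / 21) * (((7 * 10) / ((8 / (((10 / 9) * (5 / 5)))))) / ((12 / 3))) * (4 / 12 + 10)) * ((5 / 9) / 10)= 96875 / 2106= 46.00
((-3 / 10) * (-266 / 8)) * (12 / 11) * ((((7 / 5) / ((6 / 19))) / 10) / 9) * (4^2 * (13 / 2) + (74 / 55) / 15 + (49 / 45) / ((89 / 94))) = 51257609879 / 908634375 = 56.41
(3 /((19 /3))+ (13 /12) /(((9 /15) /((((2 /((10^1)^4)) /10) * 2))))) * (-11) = -17822717 /3420000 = -5.21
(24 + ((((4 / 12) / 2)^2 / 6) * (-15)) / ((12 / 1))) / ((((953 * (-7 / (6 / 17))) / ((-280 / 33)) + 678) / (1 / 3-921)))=-143147555 / 18828531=-7.60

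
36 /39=12 /13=0.92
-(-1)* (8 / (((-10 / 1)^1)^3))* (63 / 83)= -63 / 10375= -0.01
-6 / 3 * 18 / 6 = -6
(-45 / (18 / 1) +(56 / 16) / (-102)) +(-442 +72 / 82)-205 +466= -1527737 / 8364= -182.66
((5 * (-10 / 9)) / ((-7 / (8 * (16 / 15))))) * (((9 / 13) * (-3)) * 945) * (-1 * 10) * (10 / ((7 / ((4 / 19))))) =69120000 / 1729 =39976.87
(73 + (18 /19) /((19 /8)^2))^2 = 251862455881 /47045881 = 5353.55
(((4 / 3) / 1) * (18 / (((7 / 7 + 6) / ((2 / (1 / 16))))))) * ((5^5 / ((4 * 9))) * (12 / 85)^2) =384000 / 2023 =189.82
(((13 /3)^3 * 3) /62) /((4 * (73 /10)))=10985 /81468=0.13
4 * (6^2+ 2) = 152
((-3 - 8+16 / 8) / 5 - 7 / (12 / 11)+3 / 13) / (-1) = 6229 / 780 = 7.99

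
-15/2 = -7.50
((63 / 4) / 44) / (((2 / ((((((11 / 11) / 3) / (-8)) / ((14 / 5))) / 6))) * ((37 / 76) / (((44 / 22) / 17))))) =-95 / 885632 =-0.00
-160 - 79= -239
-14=-14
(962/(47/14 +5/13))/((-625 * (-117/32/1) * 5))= 430976/19153125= 0.02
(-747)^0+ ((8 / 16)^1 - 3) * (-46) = 116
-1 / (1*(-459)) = 0.00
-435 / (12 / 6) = -435 / 2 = -217.50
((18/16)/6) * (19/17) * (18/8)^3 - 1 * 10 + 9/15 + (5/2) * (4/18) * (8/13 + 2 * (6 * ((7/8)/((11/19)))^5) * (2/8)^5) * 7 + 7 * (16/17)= 31275220761691981/13435632416194560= 2.33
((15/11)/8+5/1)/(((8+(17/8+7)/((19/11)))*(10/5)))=8645/44418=0.19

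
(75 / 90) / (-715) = -1 / 858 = -0.00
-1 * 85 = -85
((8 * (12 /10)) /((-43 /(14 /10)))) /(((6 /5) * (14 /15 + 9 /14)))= -2352 /14233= -0.17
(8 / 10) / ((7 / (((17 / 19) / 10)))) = 34 / 3325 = 0.01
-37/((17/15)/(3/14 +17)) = -133755/238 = -562.00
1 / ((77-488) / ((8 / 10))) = -4 / 2055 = -0.00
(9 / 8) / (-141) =-3 / 376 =-0.01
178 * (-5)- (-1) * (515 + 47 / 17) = -372.24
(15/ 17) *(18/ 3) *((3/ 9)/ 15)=2/ 17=0.12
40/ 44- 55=-595/ 11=-54.09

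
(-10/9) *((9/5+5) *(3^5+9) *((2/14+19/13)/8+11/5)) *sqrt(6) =-297092 *sqrt(6)/65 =-11195.75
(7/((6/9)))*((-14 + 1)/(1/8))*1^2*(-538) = 587496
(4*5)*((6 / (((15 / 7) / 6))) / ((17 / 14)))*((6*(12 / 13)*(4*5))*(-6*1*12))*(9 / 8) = -2482690.32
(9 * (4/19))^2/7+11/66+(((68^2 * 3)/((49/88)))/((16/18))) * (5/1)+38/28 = 7436679200/53067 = 140137.55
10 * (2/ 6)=10/ 3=3.33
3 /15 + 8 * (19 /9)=769 /45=17.09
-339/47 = -7.21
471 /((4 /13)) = 6123 /4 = 1530.75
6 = 6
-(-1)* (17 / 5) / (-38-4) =-17 / 210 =-0.08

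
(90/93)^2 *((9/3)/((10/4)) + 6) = 6480/961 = 6.74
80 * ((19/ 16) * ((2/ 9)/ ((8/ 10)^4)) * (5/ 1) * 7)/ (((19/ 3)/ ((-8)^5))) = -28000000/ 3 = -9333333.33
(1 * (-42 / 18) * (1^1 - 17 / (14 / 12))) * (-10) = -950 / 3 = -316.67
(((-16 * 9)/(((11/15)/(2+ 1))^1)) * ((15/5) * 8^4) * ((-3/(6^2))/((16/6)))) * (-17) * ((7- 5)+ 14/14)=-126904320/11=-11536756.36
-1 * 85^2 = -7225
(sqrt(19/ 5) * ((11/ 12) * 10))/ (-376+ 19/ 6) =-11 * sqrt(95)/ 2237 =-0.05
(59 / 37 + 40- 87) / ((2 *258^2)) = -70 / 205239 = -0.00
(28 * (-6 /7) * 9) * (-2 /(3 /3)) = 432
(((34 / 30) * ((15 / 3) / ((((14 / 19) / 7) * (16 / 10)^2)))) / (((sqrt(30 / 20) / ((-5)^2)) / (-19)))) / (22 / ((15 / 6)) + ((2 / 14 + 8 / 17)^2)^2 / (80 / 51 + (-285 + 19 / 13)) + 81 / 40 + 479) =-21146147182329728125 * sqrt(6) / 3110914613329815888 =-16.65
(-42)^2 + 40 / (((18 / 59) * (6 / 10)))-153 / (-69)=1232521 / 621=1984.74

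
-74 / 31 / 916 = -37 / 14198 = -0.00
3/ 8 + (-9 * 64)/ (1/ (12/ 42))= -9195/ 56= -164.20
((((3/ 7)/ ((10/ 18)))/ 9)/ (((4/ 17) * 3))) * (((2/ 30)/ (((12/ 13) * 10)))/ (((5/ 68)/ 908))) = 852839/ 78750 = 10.83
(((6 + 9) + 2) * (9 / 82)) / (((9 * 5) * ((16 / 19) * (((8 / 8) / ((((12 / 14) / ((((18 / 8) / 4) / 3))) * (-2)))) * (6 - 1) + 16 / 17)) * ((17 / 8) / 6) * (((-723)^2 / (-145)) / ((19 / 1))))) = -5695136 / 3064760127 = -0.00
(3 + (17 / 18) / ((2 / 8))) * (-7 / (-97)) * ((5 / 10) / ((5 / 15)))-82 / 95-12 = -670639 / 55290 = -12.13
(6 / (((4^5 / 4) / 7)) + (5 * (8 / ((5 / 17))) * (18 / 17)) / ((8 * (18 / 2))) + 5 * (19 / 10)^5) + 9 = 10797521 / 80000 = 134.97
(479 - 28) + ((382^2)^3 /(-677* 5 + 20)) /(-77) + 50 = 3107278611260629 /259105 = 11992352950.58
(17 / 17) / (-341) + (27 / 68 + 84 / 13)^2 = 12534367973 / 266476496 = 47.04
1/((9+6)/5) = 1/3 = 0.33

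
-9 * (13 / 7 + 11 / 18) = -311 / 14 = -22.21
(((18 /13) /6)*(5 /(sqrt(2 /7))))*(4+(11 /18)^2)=545*sqrt(14) /216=9.44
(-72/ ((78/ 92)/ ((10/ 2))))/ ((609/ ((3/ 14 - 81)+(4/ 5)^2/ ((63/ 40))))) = 9317576/ 166257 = 56.04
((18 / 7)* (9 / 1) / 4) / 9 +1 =23 / 14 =1.64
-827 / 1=-827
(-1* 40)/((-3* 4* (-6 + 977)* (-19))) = -10/55347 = -0.00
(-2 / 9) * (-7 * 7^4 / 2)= 16807 / 9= 1867.44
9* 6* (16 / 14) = 432 / 7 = 61.71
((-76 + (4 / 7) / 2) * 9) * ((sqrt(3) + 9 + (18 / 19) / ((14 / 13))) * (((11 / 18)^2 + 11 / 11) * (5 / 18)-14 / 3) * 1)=6622615 * sqrt(3) / 2268 + 483450895 / 16758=33906.59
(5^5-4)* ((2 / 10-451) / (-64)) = 3517367 / 160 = 21983.54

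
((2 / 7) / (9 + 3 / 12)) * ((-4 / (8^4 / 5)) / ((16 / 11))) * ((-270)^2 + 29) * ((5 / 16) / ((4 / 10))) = -100277375 / 16973824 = -5.91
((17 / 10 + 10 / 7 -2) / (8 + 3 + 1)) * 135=711 / 56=12.70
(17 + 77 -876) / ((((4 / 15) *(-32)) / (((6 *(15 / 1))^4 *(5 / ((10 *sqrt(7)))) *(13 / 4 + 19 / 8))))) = 1082257453125 *sqrt(7) / 448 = 6391482311.42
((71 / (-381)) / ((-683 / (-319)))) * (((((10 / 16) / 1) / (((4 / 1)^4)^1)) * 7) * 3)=-792715 / 177645568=-0.00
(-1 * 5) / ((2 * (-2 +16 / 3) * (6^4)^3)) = -1 / 2902376448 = -0.00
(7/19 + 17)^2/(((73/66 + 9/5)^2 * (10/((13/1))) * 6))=2569495500/332004841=7.74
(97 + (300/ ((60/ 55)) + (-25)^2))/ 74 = 997/ 74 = 13.47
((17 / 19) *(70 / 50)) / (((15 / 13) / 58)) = 89726 / 1425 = 62.97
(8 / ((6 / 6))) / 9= 8 / 9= 0.89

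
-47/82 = -0.57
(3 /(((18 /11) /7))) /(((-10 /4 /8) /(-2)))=1232 /15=82.13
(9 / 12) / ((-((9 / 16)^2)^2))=-16384 / 2187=-7.49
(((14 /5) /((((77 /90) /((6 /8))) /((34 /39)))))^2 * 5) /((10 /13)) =46818 /1573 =29.76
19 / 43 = 0.44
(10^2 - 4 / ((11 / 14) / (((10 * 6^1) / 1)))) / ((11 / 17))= -38420 / 121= -317.52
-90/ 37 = -2.43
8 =8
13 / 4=3.25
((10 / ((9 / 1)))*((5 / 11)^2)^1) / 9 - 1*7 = -68357 / 9801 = -6.97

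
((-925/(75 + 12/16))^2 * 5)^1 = 68450000/91809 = 745.57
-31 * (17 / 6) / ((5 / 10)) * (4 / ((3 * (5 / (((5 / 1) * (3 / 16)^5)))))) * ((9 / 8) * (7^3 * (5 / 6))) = -73208205 / 4194304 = -17.45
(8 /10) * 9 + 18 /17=702 /85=8.26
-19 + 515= 496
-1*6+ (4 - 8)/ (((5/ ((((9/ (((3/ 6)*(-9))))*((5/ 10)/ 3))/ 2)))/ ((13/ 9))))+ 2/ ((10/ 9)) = -4.01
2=2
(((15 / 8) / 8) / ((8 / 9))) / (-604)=-135 / 309248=-0.00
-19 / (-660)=19 / 660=0.03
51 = 51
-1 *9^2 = -81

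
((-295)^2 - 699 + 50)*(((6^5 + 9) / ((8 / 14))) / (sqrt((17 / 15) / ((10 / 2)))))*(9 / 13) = 52954426350*sqrt(51) / 221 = 1711177582.59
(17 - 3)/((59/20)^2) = 5600/3481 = 1.61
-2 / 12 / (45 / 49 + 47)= -49 / 14088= -0.00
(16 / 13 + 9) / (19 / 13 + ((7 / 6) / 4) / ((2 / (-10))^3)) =-3192 / 10919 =-0.29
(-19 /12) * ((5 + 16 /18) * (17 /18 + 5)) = -107749 /1944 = -55.43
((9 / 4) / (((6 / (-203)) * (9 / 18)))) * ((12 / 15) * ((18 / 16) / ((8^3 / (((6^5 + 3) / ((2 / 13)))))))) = -554277087 / 40960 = -13532.16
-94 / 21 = -4.48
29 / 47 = 0.62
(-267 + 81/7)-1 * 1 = -1795/7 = -256.43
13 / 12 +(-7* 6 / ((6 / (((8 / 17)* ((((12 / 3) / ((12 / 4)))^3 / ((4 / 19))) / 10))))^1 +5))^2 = 9105620677 / 1182067500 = 7.70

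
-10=-10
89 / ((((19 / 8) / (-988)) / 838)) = -31026112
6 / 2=3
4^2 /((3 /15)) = 80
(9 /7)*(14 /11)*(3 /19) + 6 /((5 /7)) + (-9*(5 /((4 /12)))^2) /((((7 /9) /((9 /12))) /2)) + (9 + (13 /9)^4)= -372752366083 /95987430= -3883.35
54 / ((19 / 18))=972 / 19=51.16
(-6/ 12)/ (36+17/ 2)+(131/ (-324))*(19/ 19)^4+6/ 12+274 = 7903499/ 28836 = 274.08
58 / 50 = 29 / 25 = 1.16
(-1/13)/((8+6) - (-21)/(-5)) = -5/637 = -0.01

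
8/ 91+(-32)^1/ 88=-276/ 1001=-0.28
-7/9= -0.78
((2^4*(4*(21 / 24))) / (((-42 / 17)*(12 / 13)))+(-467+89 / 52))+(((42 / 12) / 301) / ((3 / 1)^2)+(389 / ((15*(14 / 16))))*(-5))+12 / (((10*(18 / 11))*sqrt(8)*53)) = -29959487 / 46956+11*sqrt(2) / 3180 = -638.03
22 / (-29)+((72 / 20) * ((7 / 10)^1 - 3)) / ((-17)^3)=-0.76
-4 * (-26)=104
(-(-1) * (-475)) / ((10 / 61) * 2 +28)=-28975 / 1728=-16.77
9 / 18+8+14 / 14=19 / 2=9.50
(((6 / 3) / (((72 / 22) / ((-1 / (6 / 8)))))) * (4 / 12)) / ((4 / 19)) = -209 / 162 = -1.29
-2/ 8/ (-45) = 1/ 180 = 0.01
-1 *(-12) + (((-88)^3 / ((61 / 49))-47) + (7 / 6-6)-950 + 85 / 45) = -602143067 / 1098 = -548399.88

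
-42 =-42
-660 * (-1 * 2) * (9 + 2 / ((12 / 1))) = 12100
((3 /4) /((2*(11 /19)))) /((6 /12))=57 /44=1.30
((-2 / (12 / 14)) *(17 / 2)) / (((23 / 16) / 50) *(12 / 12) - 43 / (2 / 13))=47600 / 670731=0.07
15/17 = 0.88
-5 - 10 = -15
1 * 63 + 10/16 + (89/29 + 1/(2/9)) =16517/232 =71.19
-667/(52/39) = -2001/4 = -500.25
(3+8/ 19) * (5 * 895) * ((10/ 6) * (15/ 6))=7271875/ 114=63788.38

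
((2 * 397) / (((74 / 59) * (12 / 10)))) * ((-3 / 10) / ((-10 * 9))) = 23423 / 13320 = 1.76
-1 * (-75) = 75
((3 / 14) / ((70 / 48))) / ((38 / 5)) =18 / 931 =0.02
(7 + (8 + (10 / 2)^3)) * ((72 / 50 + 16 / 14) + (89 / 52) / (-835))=3922053 / 10855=361.31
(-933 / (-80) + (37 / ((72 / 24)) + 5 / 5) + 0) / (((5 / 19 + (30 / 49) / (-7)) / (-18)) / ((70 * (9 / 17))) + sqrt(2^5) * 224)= 28765557195291 / 7015482620501820370060 + 24463983584677408128 * sqrt(2) / 1753870655125455092515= 0.02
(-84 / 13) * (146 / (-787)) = 12264 / 10231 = 1.20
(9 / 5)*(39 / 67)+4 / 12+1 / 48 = 22543 / 16080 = 1.40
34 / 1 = 34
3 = 3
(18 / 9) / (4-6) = -1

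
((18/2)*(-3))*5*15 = -2025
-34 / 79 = -0.43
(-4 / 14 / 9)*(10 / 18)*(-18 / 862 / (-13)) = -10 / 352989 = -0.00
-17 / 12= -1.42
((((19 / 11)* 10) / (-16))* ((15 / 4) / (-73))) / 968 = 1425 / 24873728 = 0.00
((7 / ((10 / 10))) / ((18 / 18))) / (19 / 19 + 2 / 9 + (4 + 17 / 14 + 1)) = 0.94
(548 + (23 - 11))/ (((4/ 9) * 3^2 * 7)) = 20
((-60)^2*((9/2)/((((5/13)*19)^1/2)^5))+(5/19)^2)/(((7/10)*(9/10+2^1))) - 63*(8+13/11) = -15652044301043/27645645335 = -566.17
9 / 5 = 1.80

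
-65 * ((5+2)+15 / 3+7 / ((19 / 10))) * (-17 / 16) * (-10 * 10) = -4116125 / 38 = -108319.08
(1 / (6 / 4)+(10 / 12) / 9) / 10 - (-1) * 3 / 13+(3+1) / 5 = 7769 / 7020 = 1.11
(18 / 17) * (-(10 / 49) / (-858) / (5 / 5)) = 30 / 119119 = 0.00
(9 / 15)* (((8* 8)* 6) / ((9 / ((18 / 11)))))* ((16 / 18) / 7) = 2048 / 385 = 5.32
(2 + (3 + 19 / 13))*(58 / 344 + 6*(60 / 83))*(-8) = -10806936 / 46397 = -232.92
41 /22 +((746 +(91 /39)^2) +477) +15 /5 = 244195 /198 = 1233.31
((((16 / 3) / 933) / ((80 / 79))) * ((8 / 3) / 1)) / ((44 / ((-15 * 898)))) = -141884 / 30789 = -4.61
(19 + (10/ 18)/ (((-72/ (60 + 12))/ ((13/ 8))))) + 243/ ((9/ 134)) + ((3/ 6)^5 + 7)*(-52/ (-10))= 528863/ 144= 3672.66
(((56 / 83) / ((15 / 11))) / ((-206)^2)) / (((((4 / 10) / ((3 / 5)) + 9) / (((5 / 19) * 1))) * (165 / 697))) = 9758 / 7277720955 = 0.00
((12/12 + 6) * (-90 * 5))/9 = -350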